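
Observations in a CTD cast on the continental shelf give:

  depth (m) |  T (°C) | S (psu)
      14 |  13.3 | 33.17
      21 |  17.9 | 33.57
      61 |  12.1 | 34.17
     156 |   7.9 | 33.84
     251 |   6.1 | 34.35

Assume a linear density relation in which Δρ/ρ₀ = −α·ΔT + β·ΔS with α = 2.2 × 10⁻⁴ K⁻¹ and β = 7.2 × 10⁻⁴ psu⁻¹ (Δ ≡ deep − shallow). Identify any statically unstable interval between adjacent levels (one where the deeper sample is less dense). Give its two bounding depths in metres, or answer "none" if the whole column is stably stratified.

14–21 m

Evaluate Δρ/ρ₀ = −αΔT + βΔS across each adjacent pair:
  14–21 m: −αΔT+βΔS = −(2.2 × 10⁻⁴)(+4.6)+(7.2 × 10⁻⁴)(+0.40) = -7.2 × 10⁻⁴ → UNSTABLE
  21–61 m: −αΔT+βΔS = −(2.2 × 10⁻⁴)(-5.8)+(7.2 × 10⁻⁴)(+0.60) = 1.7 × 10⁻³ → stable
  61–156 m: −αΔT+βΔS = −(2.2 × 10⁻⁴)(-4.2)+(7.2 × 10⁻⁴)(-0.33) = 6.9 × 10⁻⁴ → stable
  156–251 m: −αΔT+βΔS = −(2.2 × 10⁻⁴)(-1.8)+(7.2 × 10⁻⁴)(+0.51) = 7.6 × 10⁻⁴ → stable
The 14–21 m interval has Δρ < 0: lighter water underlies denser water.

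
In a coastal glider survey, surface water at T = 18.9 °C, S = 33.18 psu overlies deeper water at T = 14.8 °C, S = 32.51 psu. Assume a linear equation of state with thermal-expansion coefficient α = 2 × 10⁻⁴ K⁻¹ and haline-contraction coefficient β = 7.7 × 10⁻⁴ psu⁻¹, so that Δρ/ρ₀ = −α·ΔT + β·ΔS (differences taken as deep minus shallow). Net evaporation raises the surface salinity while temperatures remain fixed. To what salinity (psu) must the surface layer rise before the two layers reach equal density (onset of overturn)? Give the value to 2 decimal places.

Neutral buoyancy requires −α(T_deep − T_surf) + β(S_deep − S_surf′) = 0.
S_surf′ = S_deep − (α/β)·ΔT = 32.51 − (2 × 10⁻⁴/7.7 × 10⁻⁴)·(-4.1) = 33.5749 psu.
Increase required: 33.5749 − 33.18 = 0.3949 psu.

33.57 psu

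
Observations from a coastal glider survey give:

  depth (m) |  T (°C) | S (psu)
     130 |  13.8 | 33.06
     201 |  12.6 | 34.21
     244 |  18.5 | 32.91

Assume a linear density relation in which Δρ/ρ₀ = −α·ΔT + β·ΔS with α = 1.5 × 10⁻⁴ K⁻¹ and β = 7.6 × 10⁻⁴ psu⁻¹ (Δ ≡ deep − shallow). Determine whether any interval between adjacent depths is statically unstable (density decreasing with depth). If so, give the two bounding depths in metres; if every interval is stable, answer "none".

Evaluate Δρ/ρ₀ = −αΔT + βΔS across each adjacent pair:
  130–201 m: −αΔT+βΔS = −(1.5 × 10⁻⁴)(-1.2)+(7.6 × 10⁻⁴)(+1.15) = 1.1 × 10⁻³ → stable
  201–244 m: −αΔT+βΔS = −(1.5 × 10⁻⁴)(+5.9)+(7.6 × 10⁻⁴)(-1.30) = -1.9 × 10⁻³ → UNSTABLE
The 201–244 m interval has Δρ < 0: lighter water underlies denser water.

201–244 m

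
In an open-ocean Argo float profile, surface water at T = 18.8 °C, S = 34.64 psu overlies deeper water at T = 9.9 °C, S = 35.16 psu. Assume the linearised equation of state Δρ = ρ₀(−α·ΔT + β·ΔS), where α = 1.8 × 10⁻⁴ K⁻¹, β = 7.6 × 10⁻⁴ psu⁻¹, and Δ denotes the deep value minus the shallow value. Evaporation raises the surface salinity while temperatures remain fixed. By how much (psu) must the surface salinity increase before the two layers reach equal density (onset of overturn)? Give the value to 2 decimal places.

2.63 psu

Neutral buoyancy requires −α(T_deep − T_surf) + β(S_deep − S_surf′) = 0.
S_surf′ = S_deep − (α/β)·ΔT = 35.16 − (1.8 × 10⁻⁴/7.6 × 10⁻⁴)·(-8.9) = 37.2679 psu.
Increase required: 37.2679 − 34.64 = 2.6279 psu.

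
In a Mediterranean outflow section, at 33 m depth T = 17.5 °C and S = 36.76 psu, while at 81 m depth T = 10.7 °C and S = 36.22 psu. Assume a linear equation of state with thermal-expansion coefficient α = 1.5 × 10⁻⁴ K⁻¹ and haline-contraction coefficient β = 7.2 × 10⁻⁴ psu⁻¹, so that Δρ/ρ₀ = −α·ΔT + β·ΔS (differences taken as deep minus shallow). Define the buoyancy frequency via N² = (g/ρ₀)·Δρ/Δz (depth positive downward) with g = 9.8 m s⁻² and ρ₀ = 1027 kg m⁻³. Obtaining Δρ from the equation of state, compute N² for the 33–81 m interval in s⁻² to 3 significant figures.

1.29 × 10⁻⁴ s⁻²

ΔT = -6.8 K, ΔS = -0.54 psu (deep − shallow).
Δρ/ρ₀ = −αΔT + βΔS = 1.02 × 10⁻³ − 3.888 × 10⁻⁴ = 6.312 × 10⁻⁴, so Δρ ≈ 0.6482 kg m⁻³.
N² = (g/ρ₀)·Δρ/Δz = g·(Δρ/ρ₀)/Δz = 9.8 × 6.312 × 10⁻⁴ / 48 = 1.2887 × 10⁻⁴ s⁻² ≈ 1.29 × 10⁻⁴ s⁻².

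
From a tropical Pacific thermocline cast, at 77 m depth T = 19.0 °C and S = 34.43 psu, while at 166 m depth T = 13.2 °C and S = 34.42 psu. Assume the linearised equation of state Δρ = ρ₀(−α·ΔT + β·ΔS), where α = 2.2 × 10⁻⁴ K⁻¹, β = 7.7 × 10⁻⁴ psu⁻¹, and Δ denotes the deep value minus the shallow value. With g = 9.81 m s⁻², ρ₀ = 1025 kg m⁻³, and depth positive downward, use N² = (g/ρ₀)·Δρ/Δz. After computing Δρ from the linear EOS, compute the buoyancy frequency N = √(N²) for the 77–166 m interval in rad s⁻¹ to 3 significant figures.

ΔT = -5.8 K, ΔS = -0.01 psu (deep − shallow).
Δρ/ρ₀ = −αΔT + βΔS = 1.276 × 10⁻³ − 7.70 × 10⁻⁶ = 1.2683 × 10⁻³, so Δρ ≈ 1.300 kg m⁻³.
N² = (g/ρ₀)·Δρ/Δz = g·(Δρ/ρ₀)/Δz = 9.81 × 1.2683 × 10⁻³ / 89 = 1.3980 × 10⁻⁴ s⁻².
N = √(1.3980 × 10⁻⁴) = 0.011824 rad s⁻¹ ≈ 0.0118 rad s⁻¹.

0.0118 rad s⁻¹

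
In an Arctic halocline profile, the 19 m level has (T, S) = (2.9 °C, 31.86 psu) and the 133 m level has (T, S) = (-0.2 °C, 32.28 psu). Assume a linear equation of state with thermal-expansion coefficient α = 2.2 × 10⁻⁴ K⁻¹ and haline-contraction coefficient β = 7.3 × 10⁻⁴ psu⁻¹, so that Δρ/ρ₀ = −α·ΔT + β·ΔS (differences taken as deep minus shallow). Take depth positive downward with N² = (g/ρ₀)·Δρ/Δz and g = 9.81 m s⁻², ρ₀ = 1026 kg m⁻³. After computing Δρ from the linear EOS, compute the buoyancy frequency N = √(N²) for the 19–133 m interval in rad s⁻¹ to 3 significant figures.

9.22 × 10⁻³ rad s⁻¹

ΔT = -3.1 K, ΔS = +0.42 psu (deep − shallow).
Δρ/ρ₀ = −αΔT + βΔS = 6.82 × 10⁻⁴ + 3.066 × 10⁻⁴ = 9.886 × 10⁻⁴, so Δρ ≈ 1.014 kg m⁻³.
N² = (g/ρ₀)·Δρ/Δz = g·(Δρ/ρ₀)/Δz = 9.81 × 9.886 × 10⁻⁴ / 114 = 8.5072 × 10⁻⁵ s⁻².
N = √(8.5072 × 10⁻⁵) = 9.2234 × 10⁻³ rad s⁻¹ ≈ 9.22 × 10⁻³ rad s⁻¹.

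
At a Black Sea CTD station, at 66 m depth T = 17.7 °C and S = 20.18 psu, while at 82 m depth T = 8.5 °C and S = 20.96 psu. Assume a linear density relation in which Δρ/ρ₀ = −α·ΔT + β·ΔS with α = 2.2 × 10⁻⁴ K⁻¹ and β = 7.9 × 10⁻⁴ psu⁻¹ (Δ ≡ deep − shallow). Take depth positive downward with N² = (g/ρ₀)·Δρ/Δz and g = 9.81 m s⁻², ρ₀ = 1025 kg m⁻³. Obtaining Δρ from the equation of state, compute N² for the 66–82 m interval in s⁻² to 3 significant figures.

1.62 × 10⁻³ s⁻²

ΔT = -9.2 K, ΔS = +0.78 psu (deep − shallow).
Δρ/ρ₀ = −αΔT + βΔS = 2.024 × 10⁻³ + 6.162 × 10⁻⁴ = 2.6402 × 10⁻³, so Δρ ≈ 2.706 kg m⁻³.
N² = (g/ρ₀)·Δρ/Δz = g·(Δρ/ρ₀)/Δz = 9.81 × 2.6402 × 10⁻³ / 16 = 1.6188 × 10⁻³ s⁻² ≈ 1.62 × 10⁻³ s⁻².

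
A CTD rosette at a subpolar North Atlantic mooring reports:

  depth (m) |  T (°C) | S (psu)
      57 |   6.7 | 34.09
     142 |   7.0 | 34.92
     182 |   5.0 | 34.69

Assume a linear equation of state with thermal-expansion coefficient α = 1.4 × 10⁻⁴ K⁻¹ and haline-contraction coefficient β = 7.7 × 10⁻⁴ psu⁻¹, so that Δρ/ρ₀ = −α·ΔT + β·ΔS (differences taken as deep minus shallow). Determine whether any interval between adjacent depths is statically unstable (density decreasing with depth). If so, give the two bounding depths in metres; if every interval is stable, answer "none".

none

Evaluate Δρ/ρ₀ = −αΔT + βΔS across each adjacent pair:
  57–142 m: −αΔT+βΔS = −(1.4 × 10⁻⁴)(+0.3)+(7.7 × 10⁻⁴)(+0.83) = 6.0 × 10⁻⁴ → stable
  142–182 m: −αΔT+βΔS = −(1.4 × 10⁻⁴)(-2.0)+(7.7 × 10⁻⁴)(-0.23) = 1.0 × 10⁻⁴ → stable
Every interval has Δρ > 0: the column is stably stratified throughout.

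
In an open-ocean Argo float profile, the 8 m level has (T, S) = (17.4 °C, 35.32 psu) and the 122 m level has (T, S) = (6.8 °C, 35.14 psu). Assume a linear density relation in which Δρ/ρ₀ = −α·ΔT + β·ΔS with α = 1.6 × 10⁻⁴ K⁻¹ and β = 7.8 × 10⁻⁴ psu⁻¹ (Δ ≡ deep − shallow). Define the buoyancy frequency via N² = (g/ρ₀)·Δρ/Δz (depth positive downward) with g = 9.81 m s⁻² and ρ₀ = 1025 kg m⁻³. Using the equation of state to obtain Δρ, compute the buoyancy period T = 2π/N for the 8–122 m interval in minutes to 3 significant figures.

ΔT = -10.6 K, ΔS = -0.18 psu (deep − shallow).
Δρ/ρ₀ = −αΔT + βΔS = 1.696 × 10⁻³ − 1.404 × 10⁻⁴ = 1.5556 × 10⁻³, so Δρ ≈ 1.594 kg m⁻³.
N² = (g/ρ₀)·Δρ/Δz = g·(Δρ/ρ₀)/Δz = 9.81 × 1.5556 × 10⁻³ / 114 = 1.3386 × 10⁻⁴ s⁻².
N = √(1.3386 × 10⁻⁴) = 0.011570 rad s⁻¹ → T = 2π/N = 543.06 s = 9.0510 min ≈ 9.05 min.

9.05 min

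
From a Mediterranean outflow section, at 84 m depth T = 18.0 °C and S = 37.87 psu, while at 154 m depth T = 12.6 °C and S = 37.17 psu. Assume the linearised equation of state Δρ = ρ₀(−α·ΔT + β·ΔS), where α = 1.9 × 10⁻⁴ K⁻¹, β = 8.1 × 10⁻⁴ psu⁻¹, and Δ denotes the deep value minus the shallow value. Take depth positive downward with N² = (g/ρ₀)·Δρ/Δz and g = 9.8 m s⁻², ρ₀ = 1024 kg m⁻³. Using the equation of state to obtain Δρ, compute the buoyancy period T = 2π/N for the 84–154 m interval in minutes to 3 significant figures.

ΔT = -5.4 K, ΔS = -0.70 psu (deep − shallow).
Δρ/ρ₀ = −αΔT + βΔS = 1.026 × 10⁻³ − 5.67 × 10⁻⁴ = 4.59 × 10⁻⁴, so Δρ ≈ 0.4700 kg m⁻³.
N² = (g/ρ₀)·Δρ/Δz = g·(Δρ/ρ₀)/Δz = 9.8 × 4.59 × 10⁻⁴ / 70 = 6.4260 × 10⁻⁵ s⁻².
N = √(6.4260 × 10⁻⁵) = 8.0162 × 10⁻³ rad s⁻¹ → T = 2π/N = 783.81 s = 13.063 min ≈ 13.1 min.

13.1 min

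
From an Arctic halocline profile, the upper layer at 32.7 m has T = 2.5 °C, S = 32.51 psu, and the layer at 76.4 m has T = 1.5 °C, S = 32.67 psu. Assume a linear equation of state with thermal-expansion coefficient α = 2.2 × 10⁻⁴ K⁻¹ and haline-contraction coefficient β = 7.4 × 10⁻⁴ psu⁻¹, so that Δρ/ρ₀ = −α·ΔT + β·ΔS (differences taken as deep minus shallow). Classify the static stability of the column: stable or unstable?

stable

ΔT = 1.5 − 2.5 = -1.0 K and ΔS = 32.67 − 32.51 = +0.16 psu (deep − shallow).
−αΔT = 2.20 × 10⁻⁴; βΔS = 1.184 × 10⁻⁴; sum Δρ/ρ₀ = 3.384 × 10⁻⁴.
Δρ/ρ₀ > 0, so Δρ > 0: deeper water is denser → statically stable.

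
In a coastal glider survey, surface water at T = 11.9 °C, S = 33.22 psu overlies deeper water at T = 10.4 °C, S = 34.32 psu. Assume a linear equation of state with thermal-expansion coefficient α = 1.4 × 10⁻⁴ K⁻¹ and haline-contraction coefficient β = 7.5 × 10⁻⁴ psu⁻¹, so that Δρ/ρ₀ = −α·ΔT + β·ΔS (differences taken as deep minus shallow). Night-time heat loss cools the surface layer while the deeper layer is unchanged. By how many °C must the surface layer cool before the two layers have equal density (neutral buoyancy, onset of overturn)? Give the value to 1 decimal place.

Neutral buoyancy requires Δρ = 0, i.e. −α(T_deep − T_surf′) + β(S_deep − S_surf) = 0.
T_surf′ = T_deep − (β/α)·ΔS = 10.4 − (7.5 × 10⁻⁴/1.4 × 10⁻⁴)·(+1.10) = 4.507 °C.
Cooling required: 11.9 − (4.507) = 7.393 °C.

7.4 °C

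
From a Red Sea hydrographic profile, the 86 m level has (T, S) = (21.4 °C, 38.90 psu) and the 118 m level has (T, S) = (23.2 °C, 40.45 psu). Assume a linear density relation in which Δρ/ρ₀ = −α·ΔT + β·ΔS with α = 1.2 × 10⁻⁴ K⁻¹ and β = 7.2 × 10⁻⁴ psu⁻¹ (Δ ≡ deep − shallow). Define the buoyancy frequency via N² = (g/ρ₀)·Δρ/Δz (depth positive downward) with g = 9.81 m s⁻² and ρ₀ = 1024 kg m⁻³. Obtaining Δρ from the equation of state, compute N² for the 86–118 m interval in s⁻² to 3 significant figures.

2.76 × 10⁻⁴ s⁻²

ΔT = +1.8 K, ΔS = +1.55 psu (deep − shallow).
Δρ/ρ₀ = −αΔT + βΔS = -2.16 × 10⁻⁴ + 1.116 × 10⁻³ = 9.00 × 10⁻⁴, so Δρ ≈ 0.9216 kg m⁻³.
N² = (g/ρ₀)·Δρ/Δz = g·(Δρ/ρ₀)/Δz = 9.81 × 9.00 × 10⁻⁴ / 32 = 2.7591 × 10⁻⁴ s⁻² ≈ 2.76 × 10⁻⁴ s⁻².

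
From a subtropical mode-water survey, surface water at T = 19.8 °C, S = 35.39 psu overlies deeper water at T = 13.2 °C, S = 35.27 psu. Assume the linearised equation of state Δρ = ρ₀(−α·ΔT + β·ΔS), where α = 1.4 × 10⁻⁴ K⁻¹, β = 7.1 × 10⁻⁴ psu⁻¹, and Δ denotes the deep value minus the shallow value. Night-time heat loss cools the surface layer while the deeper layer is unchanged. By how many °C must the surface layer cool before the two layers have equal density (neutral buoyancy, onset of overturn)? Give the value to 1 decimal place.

Neutral buoyancy requires Δρ = 0, i.e. −α(T_deep − T_surf′) + β(S_deep − S_surf) = 0.
T_surf′ = T_deep − (β/α)·ΔS = 13.2 − (7.1 × 10⁻⁴/1.4 × 10⁻⁴)·(-0.12) = 13.809 °C.
Cooling required: 19.8 − (13.809) = 5.991 °C.

6.0 °C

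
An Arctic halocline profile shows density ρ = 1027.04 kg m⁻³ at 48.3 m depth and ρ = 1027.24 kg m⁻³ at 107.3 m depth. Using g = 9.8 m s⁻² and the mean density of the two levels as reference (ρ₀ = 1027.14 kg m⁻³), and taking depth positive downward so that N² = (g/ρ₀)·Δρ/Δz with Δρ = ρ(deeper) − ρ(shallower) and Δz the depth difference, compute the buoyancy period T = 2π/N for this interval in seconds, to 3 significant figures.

1.10 × 10³ s

Δρ = 1027.24 − 1027.04 = 0.20 kg m⁻³ over Δz = 107.3 − 48.3 = 59 m.
N² = (9.8/1027.14) × (0.20/59) = 3.2343 × 10⁻⁵ s⁻².
N = √(3.2343 × 10⁻⁵) = 5.6871 × 10⁻³ rad s⁻¹, so T = 2π/N = 1.1048 × 10³ s ≈ 1.10 × 10³ s.
Since Δρ > 0 the layer is stably stratified.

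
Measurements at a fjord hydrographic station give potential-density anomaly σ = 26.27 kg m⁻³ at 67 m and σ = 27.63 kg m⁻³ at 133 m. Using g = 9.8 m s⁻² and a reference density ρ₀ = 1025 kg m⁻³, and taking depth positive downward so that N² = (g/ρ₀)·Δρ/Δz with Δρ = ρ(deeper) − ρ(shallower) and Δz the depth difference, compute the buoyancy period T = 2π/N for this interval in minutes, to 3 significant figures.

Δρ = 1027.63 − 1026.27 = 1.36 kg m⁻³ over Δz = 133 − 67 = 66 m.
N² = (9.8/1025) × (1.36/66) = 1.9701 × 10⁻⁴ s⁻².
N = √(1.9701 × 10⁻⁴) = 0.014036 rad s⁻¹, so T = 2π/N = 447.65 s = 7.4608 min ≈ 7.46 min.

7.46 min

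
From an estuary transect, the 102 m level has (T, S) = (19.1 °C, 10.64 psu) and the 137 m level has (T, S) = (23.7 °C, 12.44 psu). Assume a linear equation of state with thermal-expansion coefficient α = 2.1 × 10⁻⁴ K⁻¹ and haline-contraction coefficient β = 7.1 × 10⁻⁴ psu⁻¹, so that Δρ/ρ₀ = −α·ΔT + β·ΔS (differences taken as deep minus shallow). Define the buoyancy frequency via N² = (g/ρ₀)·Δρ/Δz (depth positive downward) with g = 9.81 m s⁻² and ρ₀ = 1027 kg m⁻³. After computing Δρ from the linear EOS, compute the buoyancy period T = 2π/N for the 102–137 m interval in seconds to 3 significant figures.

ΔT = +4.6 K, ΔS = +1.80 psu (deep − shallow).
Δρ/ρ₀ = −αΔT + βΔS = -9.66 × 10⁻⁴ + 1.278 × 10⁻³ = 3.12 × 10⁻⁴, so Δρ ≈ 0.3204 kg m⁻³.
N² = (g/ρ₀)·Δρ/Δz = g·(Δρ/ρ₀)/Δz = 9.81 × 3.12 × 10⁻⁴ / 35 = 8.7449 × 10⁻⁵ s⁻².
N = √(8.7449 × 10⁻⁵) = 9.3514 × 10⁻³ rad s⁻¹ → T = 2π/N = 671.90 s ≈ 672 s.

672 s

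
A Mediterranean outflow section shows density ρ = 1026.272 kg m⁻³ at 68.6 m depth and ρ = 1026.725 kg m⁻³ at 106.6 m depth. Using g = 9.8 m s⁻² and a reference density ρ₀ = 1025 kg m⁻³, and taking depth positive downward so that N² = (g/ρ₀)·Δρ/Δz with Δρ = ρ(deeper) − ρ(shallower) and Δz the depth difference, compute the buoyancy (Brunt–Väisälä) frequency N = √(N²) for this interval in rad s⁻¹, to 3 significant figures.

Δρ = 1026.725 − 1026.272 = 0.453 kg m⁻³ over Δz = 106.6 − 68.6 = 38 m.
N² = (9.8/1025) × (0.453/38) = 1.1398 × 10⁻⁴ s⁻².
N = √(1.1398 × 10⁻⁴) = 0.010676 rad s⁻¹ ≈ 0.0107 rad s⁻¹.
A positive N² confirms static stability across the interval.

0.0107 rad s⁻¹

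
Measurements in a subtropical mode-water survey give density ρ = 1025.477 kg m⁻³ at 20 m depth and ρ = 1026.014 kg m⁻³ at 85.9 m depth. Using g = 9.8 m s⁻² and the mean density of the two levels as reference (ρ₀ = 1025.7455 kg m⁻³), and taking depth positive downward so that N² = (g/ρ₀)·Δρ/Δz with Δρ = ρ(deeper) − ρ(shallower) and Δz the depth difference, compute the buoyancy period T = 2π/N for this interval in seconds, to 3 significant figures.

712 s

Δρ = 1026.014 − 1025.477 = 0.537 kg m⁻³ over Δz = 85.9 − 20 = 65.9 m.
N² = (9.8/1025.7455) × (0.537/65.9) = 7.7853 × 10⁻⁵ s⁻².
N = √(7.7853 × 10⁻⁵) = 8.8234 × 10⁻³ rad s⁻¹, so T = 2π/N = 712.10 s ≈ 712 s.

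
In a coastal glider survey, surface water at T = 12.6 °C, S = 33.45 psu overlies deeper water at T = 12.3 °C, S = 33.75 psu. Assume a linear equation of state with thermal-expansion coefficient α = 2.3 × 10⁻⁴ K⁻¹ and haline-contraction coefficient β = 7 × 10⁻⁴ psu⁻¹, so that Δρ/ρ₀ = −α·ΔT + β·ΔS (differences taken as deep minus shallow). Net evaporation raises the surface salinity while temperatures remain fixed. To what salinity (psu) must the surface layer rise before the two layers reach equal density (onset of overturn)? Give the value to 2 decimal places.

33.85 psu

Neutral buoyancy requires −α(T_deep − T_surf) + β(S_deep − S_surf′) = 0.
S_surf′ = S_deep − (α/β)·ΔT = 33.75 − (2.3 × 10⁻⁴/7 × 10⁻⁴)·(-0.3) = 33.8486 psu.
Increase required: 33.8486 − 33.45 = 0.3986 psu.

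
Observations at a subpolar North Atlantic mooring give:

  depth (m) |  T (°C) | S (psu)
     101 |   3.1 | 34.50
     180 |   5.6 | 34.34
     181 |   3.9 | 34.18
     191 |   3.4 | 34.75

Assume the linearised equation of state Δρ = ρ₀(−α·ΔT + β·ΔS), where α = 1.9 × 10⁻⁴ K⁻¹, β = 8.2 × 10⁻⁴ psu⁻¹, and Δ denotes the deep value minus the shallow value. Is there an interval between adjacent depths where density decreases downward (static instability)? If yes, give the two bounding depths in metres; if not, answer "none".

101–180 m

Evaluate Δρ/ρ₀ = −αΔT + βΔS across each adjacent pair:
  101–180 m: −αΔT+βΔS = −(1.9 × 10⁻⁴)(+2.5)+(8.2 × 10⁻⁴)(-0.16) = -6.1 × 10⁻⁴ → UNSTABLE
  180–181 m: −αΔT+βΔS = −(1.9 × 10⁻⁴)(-1.7)+(8.2 × 10⁻⁴)(-0.16) = 1.9 × 10⁻⁴ → stable
  181–191 m: −αΔT+βΔS = −(1.9 × 10⁻⁴)(-0.5)+(8.2 × 10⁻⁴)(+0.57) = 5.6 × 10⁻⁴ → stable
The 101–180 m interval has Δρ < 0: lighter water underlies denser water.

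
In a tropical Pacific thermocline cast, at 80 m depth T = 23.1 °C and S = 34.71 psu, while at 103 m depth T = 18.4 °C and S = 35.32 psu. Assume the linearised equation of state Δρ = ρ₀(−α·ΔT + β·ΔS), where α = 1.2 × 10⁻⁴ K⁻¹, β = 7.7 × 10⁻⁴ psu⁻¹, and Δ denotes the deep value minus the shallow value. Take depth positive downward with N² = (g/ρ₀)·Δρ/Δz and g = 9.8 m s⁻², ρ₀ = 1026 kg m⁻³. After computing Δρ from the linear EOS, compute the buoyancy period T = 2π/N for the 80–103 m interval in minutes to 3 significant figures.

4.99 min

ΔT = -4.7 K, ΔS = +0.61 psu (deep − shallow).
Δρ/ρ₀ = −αΔT + βΔS = 5.64 × 10⁻⁴ + 4.697 × 10⁻⁴ = 1.0337 × 10⁻³, so Δρ ≈ 1.061 kg m⁻³.
N² = (g/ρ₀)·Δρ/Δz = g·(Δρ/ρ₀)/Δz = 9.8 × 1.0337 × 10⁻³ / 23 = 4.4045 × 10⁻⁴ s⁻².
N = √(4.4045 × 10⁻⁴) = 0.020987 rad s⁻¹ → T = 2π/N = 299.38 s = 4.9897 min ≈ 4.99 min.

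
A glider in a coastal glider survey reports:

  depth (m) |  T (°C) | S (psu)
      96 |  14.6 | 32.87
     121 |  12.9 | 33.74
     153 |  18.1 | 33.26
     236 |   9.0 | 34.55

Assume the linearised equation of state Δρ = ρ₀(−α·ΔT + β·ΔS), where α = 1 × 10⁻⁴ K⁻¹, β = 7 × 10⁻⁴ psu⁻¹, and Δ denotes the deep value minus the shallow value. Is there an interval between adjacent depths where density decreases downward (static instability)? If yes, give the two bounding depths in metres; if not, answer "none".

121–153 m

Evaluate Δρ/ρ₀ = −αΔT + βΔS across each adjacent pair:
  96–121 m: −αΔT+βΔS = −(1 × 10⁻⁴)(-1.7)+(7 × 10⁻⁴)(+0.87) = 7.8 × 10⁻⁴ → stable
  121–153 m: −αΔT+βΔS = −(1 × 10⁻⁴)(+5.2)+(7 × 10⁻⁴)(-0.48) = -8.6 × 10⁻⁴ → UNSTABLE
  153–236 m: −αΔT+βΔS = −(1 × 10⁻⁴)(-9.1)+(7 × 10⁻⁴)(+1.29) = 1.8 × 10⁻³ → stable
The 121–153 m interval has Δρ < 0: lighter water underlies denser water.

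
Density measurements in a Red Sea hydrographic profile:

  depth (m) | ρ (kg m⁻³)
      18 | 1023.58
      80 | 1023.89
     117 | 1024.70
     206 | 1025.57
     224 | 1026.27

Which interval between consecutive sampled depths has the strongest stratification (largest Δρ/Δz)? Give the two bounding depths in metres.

206–224 m

Compute the density gradient over each adjacent pair:
  18–80 m: Δρ/Δz = 0.31/62 = 5.0 × 10⁻³ kg m⁻⁴
  80–117 m: Δρ/Δz = 0.81/37 = 0.022 kg m⁻⁴
  117–206 m: Δρ/Δz = 0.87/89 = 9.8 × 10⁻³ kg m⁻⁴
  206–224 m: Δρ/Δz = 0.70/18 = 0.039 kg m⁻⁴
The largest gradient is in the 206–224 m interval — the pycnocline.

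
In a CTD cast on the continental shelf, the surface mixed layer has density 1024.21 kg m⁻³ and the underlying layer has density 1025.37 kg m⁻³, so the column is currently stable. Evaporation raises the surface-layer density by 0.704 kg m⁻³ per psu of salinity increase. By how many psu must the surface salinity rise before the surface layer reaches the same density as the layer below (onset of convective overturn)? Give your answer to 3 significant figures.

1.65 psu

Density deficit of the surface layer: 1025.37 − 1024.21 = 1.16 kg m⁻³.
Required change = 1.16 / 0.704 = 1.65 psu.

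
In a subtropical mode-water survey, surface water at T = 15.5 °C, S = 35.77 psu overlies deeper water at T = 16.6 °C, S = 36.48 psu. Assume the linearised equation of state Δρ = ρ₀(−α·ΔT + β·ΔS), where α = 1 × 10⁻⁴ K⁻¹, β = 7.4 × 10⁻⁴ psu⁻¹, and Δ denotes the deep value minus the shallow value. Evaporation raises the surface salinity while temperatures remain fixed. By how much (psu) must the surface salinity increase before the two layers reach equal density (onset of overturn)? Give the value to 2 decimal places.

0.56 psu

Neutral buoyancy requires −α(T_deep − T_surf) + β(S_deep − S_surf′) = 0.
S_surf′ = S_deep − (α/β)·ΔT = 36.48 − (1 × 10⁻⁴/7.4 × 10⁻⁴)·(+1.1) = 36.3314 psu.
Increase required: 36.3314 − 35.77 = 0.5614 psu.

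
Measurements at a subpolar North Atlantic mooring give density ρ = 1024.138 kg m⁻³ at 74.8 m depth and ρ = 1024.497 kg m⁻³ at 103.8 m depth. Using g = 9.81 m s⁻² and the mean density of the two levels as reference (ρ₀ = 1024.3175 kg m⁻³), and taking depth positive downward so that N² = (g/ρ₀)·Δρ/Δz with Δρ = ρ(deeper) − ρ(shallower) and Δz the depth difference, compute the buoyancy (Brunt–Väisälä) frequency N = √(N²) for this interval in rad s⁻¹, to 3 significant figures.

0.0109 rad s⁻¹

Δρ = 1024.497 − 1024.138 = 0.359 kg m⁻³ over Δz = 103.8 − 74.8 = 29 m.
N² = (9.81/1024.3175) × (0.359/29) = 1.1856 × 10⁻⁴ s⁻².
N = √(1.1856 × 10⁻⁴) = 0.010889 rad s⁻¹ ≈ 0.0109 rad s⁻¹.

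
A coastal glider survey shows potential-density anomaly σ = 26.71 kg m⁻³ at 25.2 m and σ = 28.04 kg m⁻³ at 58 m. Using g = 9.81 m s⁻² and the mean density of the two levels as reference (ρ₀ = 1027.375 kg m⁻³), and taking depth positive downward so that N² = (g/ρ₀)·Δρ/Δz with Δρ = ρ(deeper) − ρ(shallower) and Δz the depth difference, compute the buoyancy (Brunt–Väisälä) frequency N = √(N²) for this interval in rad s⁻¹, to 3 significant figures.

Δρ = 1028.04 − 1026.71 = 1.33 kg m⁻³ over Δz = 58 − 25.2 = 32.8 m.
N² = (9.81/1027.375) × (1.33/32.8) = 3.8718 × 10⁻⁴ s⁻².
N = √(3.8718 × 10⁻⁴) = 0.019677 rad s⁻¹ ≈ 0.0197 rad s⁻¹.

0.0197 rad s⁻¹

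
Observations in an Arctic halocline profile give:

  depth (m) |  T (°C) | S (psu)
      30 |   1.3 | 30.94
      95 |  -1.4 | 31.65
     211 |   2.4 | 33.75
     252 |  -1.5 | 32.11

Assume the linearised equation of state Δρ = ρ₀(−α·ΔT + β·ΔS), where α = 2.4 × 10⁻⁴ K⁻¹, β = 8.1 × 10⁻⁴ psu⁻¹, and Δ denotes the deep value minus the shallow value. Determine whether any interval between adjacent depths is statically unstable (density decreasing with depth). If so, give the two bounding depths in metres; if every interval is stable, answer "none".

Evaluate Δρ/ρ₀ = −αΔT + βΔS across each adjacent pair:
  30–95 m: −αΔT+βΔS = −(2.4 × 10⁻⁴)(-2.7)+(8.1 × 10⁻⁴)(+0.71) = 1.2 × 10⁻³ → stable
  95–211 m: −αΔT+βΔS = −(2.4 × 10⁻⁴)(+3.8)+(8.1 × 10⁻⁴)(+2.10) = 7.9 × 10⁻⁴ → stable
  211–252 m: −αΔT+βΔS = −(2.4 × 10⁻⁴)(-3.9)+(8.1 × 10⁻⁴)(-1.64) = -3.9 × 10⁻⁴ → UNSTABLE
The 211–252 m interval has Δρ < 0: lighter water underlies denser water.

211–252 m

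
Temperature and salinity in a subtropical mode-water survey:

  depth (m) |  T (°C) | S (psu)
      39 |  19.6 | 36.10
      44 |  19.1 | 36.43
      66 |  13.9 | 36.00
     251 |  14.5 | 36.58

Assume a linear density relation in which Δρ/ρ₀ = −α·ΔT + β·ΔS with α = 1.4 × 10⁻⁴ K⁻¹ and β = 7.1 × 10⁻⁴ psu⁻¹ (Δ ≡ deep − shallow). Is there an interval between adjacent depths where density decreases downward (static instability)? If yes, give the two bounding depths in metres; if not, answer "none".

Evaluate Δρ/ρ₀ = −αΔT + βΔS across each adjacent pair:
  39–44 m: −αΔT+βΔS = −(1.4 × 10⁻⁴)(-0.5)+(7.1 × 10⁻⁴)(+0.33) = 3.0 × 10⁻⁴ → stable
  44–66 m: −αΔT+βΔS = −(1.4 × 10⁻⁴)(-5.2)+(7.1 × 10⁻⁴)(-0.43) = 4.2 × 10⁻⁴ → stable
  66–251 m: −αΔT+βΔS = −(1.4 × 10⁻⁴)(+0.6)+(7.1 × 10⁻⁴)(+0.58) = 3.3 × 10⁻⁴ → stable
Every interval has Δρ > 0: the column is stably stratified throughout.

none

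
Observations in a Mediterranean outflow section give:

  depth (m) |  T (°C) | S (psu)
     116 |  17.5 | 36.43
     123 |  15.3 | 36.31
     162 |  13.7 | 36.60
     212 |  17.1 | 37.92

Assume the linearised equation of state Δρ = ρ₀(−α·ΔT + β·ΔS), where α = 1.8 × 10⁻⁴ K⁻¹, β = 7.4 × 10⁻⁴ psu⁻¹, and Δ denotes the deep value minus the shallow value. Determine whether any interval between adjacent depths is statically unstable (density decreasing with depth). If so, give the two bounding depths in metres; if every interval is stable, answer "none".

none

Evaluate Δρ/ρ₀ = −αΔT + βΔS across each adjacent pair:
  116–123 m: −αΔT+βΔS = −(1.8 × 10⁻⁴)(-2.2)+(7.4 × 10⁻⁴)(-0.12) = 3.1 × 10⁻⁴ → stable
  123–162 m: −αΔT+βΔS = −(1.8 × 10⁻⁴)(-1.6)+(7.4 × 10⁻⁴)(+0.29) = 5.0 × 10⁻⁴ → stable
  162–212 m: −αΔT+βΔS = −(1.8 × 10⁻⁴)(+3.4)+(7.4 × 10⁻⁴)(+1.32) = 3.6 × 10⁻⁴ → stable
Every interval has Δρ > 0: the column is stably stratified throughout.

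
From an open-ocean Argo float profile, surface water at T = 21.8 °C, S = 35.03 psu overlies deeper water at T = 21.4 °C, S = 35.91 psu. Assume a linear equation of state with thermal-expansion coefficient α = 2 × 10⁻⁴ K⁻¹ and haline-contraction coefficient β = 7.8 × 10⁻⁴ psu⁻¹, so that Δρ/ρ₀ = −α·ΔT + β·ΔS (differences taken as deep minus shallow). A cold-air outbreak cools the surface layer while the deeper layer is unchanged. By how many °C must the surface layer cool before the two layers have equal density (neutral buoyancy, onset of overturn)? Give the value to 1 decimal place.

Neutral buoyancy requires Δρ = 0, i.e. −α(T_deep − T_surf′) + β(S_deep − S_surf) = 0.
T_surf′ = T_deep − (β/α)·ΔS = 21.4 − (7.8 × 10⁻⁴/2 × 10⁻⁴)·(+0.88) = 17.968 °C.
Cooling required: 21.8 − (17.968) = 3.832 °C.

3.8 °C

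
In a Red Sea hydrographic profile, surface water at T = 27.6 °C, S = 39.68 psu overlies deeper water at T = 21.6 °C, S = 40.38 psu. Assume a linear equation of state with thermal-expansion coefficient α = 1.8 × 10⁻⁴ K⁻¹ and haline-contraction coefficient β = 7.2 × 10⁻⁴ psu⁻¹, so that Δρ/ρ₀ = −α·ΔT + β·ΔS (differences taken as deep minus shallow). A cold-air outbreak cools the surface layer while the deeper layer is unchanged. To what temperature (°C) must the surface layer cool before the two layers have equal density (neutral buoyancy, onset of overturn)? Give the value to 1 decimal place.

18.8 °C

Neutral buoyancy requires Δρ = 0, i.e. −α(T_deep − T_surf′) + β(S_deep − S_surf) = 0.
T_surf′ = T_deep − (β/α)·ΔS = 21.6 − (7.2 × 10⁻⁴/1.8 × 10⁻⁴)·(+0.70) = 18.800 °C.
Cooling required: 27.6 − (18.800) = 8.800 °C.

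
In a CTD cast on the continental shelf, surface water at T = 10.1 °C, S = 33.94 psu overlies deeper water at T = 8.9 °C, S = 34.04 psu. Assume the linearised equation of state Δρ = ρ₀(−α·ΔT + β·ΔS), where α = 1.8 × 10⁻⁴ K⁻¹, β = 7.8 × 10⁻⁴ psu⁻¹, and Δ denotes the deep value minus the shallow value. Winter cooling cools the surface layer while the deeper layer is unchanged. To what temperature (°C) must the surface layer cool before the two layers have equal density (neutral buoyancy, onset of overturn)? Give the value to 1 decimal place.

8.5 °C

Neutral buoyancy requires Δρ = 0, i.e. −α(T_deep − T_surf′) + β(S_deep − S_surf) = 0.
T_surf′ = T_deep − (β/α)·ΔS = 8.9 − (7.8 × 10⁻⁴/1.8 × 10⁻⁴)·(+0.10) = 8.467 °C.
Cooling required: 10.1 − (8.467) = 1.633 °C.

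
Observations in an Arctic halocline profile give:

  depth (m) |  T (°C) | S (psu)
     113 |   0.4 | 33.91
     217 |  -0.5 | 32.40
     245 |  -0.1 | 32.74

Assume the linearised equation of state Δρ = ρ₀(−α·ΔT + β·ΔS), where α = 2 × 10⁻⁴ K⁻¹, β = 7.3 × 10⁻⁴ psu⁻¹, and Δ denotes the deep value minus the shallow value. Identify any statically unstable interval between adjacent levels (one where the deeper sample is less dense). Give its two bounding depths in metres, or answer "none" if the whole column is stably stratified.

Evaluate Δρ/ρ₀ = −αΔT + βΔS across each adjacent pair:
  113–217 m: −αΔT+βΔS = −(2 × 10⁻⁴)(-0.9)+(7.3 × 10⁻⁴)(-1.51) = -9.2 × 10⁻⁴ → UNSTABLE
  217–245 m: −αΔT+βΔS = −(2 × 10⁻⁴)(+0.4)+(7.3 × 10⁻⁴)(+0.34) = 1.7 × 10⁻⁴ → stable
The 113–217 m interval has Δρ < 0: lighter water underlies denser water.

113–217 m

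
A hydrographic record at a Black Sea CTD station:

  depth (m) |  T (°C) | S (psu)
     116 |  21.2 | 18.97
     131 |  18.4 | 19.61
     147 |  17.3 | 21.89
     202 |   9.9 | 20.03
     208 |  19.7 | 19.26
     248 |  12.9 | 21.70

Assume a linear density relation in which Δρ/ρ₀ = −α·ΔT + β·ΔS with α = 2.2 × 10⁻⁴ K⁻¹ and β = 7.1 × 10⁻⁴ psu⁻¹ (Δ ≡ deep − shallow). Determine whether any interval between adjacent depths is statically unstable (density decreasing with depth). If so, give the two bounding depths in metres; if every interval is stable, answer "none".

Evaluate Δρ/ρ₀ = −αΔT + βΔS across each adjacent pair:
  116–131 m: −αΔT+βΔS = −(2.2 × 10⁻⁴)(-2.8)+(7.1 × 10⁻⁴)(+0.64) = 1.1 × 10⁻³ → stable
  131–147 m: −αΔT+βΔS = −(2.2 × 10⁻⁴)(-1.1)+(7.1 × 10⁻⁴)(+2.28) = 1.9 × 10⁻³ → stable
  147–202 m: −αΔT+βΔS = −(2.2 × 10⁻⁴)(-7.4)+(7.1 × 10⁻⁴)(-1.86) = 3.1 × 10⁻⁴ → stable
  202–208 m: −αΔT+βΔS = −(2.2 × 10⁻⁴)(+9.8)+(7.1 × 10⁻⁴)(-0.77) = -2.7 × 10⁻³ → UNSTABLE
  208–248 m: −αΔT+βΔS = −(2.2 × 10⁻⁴)(-6.8)+(7.1 × 10⁻⁴)(+2.44) = 3.2 × 10⁻³ → stable
The 202–208 m interval has Δρ < 0: lighter water underlies denser water.

202–208 m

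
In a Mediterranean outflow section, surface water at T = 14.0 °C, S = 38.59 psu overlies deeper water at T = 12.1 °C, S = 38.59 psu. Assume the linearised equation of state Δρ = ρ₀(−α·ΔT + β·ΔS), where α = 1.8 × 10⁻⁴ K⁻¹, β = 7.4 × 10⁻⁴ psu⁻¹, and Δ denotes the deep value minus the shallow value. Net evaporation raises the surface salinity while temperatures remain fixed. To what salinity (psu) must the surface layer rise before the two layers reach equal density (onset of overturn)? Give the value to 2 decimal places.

Neutral buoyancy requires −α(T_deep − T_surf) + β(S_deep − S_surf′) = 0.
S_surf′ = S_deep − (α/β)·ΔT = 38.59 − (1.8 × 10⁻⁴/7.4 × 10⁻⁴)·(-1.9) = 39.0522 psu.
Increase required: 39.0522 − 38.59 = 0.4622 psu.

39.05 psu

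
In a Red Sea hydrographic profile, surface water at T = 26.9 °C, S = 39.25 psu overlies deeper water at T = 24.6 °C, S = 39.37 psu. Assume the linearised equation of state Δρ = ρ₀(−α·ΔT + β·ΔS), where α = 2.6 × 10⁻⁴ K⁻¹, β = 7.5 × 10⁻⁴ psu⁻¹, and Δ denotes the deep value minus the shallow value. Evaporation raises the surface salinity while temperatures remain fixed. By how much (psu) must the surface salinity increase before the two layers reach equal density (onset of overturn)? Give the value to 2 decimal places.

Neutral buoyancy requires −α(T_deep − T_surf) + β(S_deep − S_surf′) = 0.
S_surf′ = S_deep − (α/β)·ΔT = 39.37 − (2.6 × 10⁻⁴/7.5 × 10⁻⁴)·(-2.3) = 40.1673 psu.
Increase required: 40.1673 − 39.25 = 0.9173 psu.

0.92 psu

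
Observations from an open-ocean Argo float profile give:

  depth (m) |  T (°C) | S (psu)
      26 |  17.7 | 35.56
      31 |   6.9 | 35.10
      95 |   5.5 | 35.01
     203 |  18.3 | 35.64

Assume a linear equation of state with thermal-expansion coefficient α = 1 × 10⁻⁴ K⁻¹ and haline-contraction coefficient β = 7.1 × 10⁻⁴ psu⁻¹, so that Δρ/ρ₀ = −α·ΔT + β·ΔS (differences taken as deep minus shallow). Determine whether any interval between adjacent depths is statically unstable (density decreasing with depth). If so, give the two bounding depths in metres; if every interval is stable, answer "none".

Evaluate Δρ/ρ₀ = −αΔT + βΔS across each adjacent pair:
  26–31 m: −αΔT+βΔS = −(1 × 10⁻⁴)(-10.8)+(7.1 × 10⁻⁴)(-0.46) = 7.5 × 10⁻⁴ → stable
  31–95 m: −αΔT+βΔS = −(1 × 10⁻⁴)(-1.4)+(7.1 × 10⁻⁴)(-0.09) = 7.6 × 10⁻⁵ → stable
  95–203 m: −αΔT+βΔS = −(1 × 10⁻⁴)(+12.8)+(7.1 × 10⁻⁴)(+0.63) = -8.3 × 10⁻⁴ → UNSTABLE
The 95–203 m interval has Δρ < 0: lighter water underlies denser water.

95–203 m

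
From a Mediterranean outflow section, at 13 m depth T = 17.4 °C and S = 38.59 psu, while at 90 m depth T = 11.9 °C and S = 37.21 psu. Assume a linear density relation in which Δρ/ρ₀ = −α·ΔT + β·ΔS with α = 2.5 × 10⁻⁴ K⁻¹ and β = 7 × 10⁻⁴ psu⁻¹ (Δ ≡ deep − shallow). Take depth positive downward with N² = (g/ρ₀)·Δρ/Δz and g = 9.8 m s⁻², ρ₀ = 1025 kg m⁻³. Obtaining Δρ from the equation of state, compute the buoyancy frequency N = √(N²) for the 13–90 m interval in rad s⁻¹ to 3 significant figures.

7.21 × 10⁻³ rad s⁻¹

ΔT = -5.5 K, ΔS = -1.38 psu (deep − shallow).
Δρ/ρ₀ = −αΔT + βΔS = 1.375 × 10⁻³ − 9.66 × 10⁻⁴ = 4.09 × 10⁻⁴, so Δρ ≈ 0.4192 kg m⁻³.
N² = (g/ρ₀)·Δρ/Δz = g·(Δρ/ρ₀)/Δz = 9.8 × 4.09 × 10⁻⁴ / 77 = 5.2055 × 10⁻⁵ s⁻².
N = √(5.2055 × 10⁻⁵) = 7.2149 × 10⁻³ rad s⁻¹ ≈ 7.21 × 10⁻³ rad s⁻¹.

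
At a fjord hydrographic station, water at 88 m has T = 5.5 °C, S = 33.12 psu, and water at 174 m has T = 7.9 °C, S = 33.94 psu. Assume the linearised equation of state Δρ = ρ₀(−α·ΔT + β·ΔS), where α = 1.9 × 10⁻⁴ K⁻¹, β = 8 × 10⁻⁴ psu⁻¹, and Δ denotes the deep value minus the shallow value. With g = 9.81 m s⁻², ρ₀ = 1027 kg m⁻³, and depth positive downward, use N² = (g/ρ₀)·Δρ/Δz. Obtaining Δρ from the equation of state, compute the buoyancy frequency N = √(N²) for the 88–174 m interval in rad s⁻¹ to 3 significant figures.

ΔT = +2.4 K, ΔS = +0.82 psu (deep − shallow).
Δρ/ρ₀ = −αΔT + βΔS = -4.56 × 10⁻⁴ + 6.56 × 10⁻⁴ = 2.00 × 10⁻⁴, so Δρ ≈ 0.2054 kg m⁻³.
N² = (g/ρ₀)·Δρ/Δz = g·(Δρ/ρ₀)/Δz = 9.81 × 2.00 × 10⁻⁴ / 86 = 2.2814 × 10⁻⁵ s⁻².
N = √(2.2814 × 10⁻⁵) = 4.7764 × 10⁻³ rad s⁻¹ ≈ 4.78 × 10⁻³ rad s⁻¹.

4.78 × 10⁻³ rad s⁻¹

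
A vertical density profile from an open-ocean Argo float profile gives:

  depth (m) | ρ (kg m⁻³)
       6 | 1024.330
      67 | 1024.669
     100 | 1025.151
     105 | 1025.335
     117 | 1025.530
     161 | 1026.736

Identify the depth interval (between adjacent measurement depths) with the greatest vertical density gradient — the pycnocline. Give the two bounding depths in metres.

Compute the density gradient over each adjacent pair:
  6–67 m: Δρ/Δz = 0.339/61 = 5.6 × 10⁻³ kg m⁻⁴
  67–100 m: Δρ/Δz = 0.482/33 = 0.015 kg m⁻⁴
  100–105 m: Δρ/Δz = 0.184/5 = 0.037 kg m⁻⁴
  105–117 m: Δρ/Δz = 0.195/12 = 0.016 kg m⁻⁴
  117–161 m: Δρ/Δz = 1.206/44 = 0.027 kg m⁻⁴
The largest gradient is in the 100–105 m interval — the pycnocline.

100–105 m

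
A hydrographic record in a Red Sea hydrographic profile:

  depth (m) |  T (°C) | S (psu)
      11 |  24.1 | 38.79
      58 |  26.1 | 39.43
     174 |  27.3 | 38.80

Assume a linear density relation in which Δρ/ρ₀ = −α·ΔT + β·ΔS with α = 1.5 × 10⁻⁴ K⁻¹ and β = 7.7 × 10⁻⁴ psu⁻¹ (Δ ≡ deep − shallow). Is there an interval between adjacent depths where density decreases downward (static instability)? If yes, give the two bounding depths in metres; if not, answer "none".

58–174 m

Evaluate Δρ/ρ₀ = −αΔT + βΔS across each adjacent pair:
  11–58 m: −αΔT+βΔS = −(1.5 × 10⁻⁴)(+2.0)+(7.7 × 10⁻⁴)(+0.64) = 1.9 × 10⁻⁴ → stable
  58–174 m: −αΔT+βΔS = −(1.5 × 10⁻⁴)(+1.2)+(7.7 × 10⁻⁴)(-0.63) = -6.7 × 10⁻⁴ → UNSTABLE
The 58–174 m interval has Δρ < 0: lighter water underlies denser water.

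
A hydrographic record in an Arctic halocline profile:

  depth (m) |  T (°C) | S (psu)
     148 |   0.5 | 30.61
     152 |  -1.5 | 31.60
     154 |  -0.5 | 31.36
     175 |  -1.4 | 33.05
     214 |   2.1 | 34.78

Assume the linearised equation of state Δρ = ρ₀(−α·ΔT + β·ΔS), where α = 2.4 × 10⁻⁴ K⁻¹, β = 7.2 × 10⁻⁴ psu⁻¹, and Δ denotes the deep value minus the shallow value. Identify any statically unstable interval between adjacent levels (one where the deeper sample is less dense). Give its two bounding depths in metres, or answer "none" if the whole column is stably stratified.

Evaluate Δρ/ρ₀ = −αΔT + βΔS across each adjacent pair:
  148–152 m: −αΔT+βΔS = −(2.4 × 10⁻⁴)(-2.0)+(7.2 × 10⁻⁴)(+0.99) = 1.2 × 10⁻³ → stable
  152–154 m: −αΔT+βΔS = −(2.4 × 10⁻⁴)(+1.0)+(7.2 × 10⁻⁴)(-0.24) = -4.1 × 10⁻⁴ → UNSTABLE
  154–175 m: −αΔT+βΔS = −(2.4 × 10⁻⁴)(-0.9)+(7.2 × 10⁻⁴)(+1.69) = 1.4 × 10⁻³ → stable
  175–214 m: −αΔT+βΔS = −(2.4 × 10⁻⁴)(+3.5)+(7.2 × 10⁻⁴)(+1.73) = 4.1 × 10⁻⁴ → stable
The 152–154 m interval has Δρ < 0: lighter water underlies denser water.

152–154 m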